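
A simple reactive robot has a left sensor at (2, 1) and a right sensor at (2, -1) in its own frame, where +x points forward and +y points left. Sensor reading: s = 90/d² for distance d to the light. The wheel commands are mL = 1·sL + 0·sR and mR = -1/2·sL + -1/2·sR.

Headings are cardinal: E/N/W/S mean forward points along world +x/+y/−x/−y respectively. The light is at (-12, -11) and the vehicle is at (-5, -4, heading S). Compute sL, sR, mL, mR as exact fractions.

90/89 90/61 90/89 -6750/5429

left sensor world pos  = (-4, -6); dL² = 89
right sensor world pos = (-6, -6); dR² = 61
sL = 90/89 = 90/89
sR = 90/61 = 90/61
mL = 1·sL + 0·sR = 90/89
mR = -1/2·sL + -1/2·sR = -6750/5429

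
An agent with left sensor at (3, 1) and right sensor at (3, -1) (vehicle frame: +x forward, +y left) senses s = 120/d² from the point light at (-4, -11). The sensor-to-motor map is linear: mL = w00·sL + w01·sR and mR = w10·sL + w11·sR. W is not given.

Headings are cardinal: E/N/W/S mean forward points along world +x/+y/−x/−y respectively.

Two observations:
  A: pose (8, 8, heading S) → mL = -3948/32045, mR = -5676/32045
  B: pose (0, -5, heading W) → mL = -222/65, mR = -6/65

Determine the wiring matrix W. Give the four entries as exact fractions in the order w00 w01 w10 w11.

-1 1/2 1/2 -1

obs A: pose=(8,8,S) → sL=24/85, sR=120/377, mL=-3948/32045, mR=-5676/32045
obs B: pose=(0,-5,W) → sL=60/13, sR=12/5, mL=-222/65, mR=-6/65
sensor matrix S = [[24/85, 120/377], [60/13, 12/5]]; det S = -1648512/2082925
solve [mL_A; mL_B] = S·[w00; w01] and [mR_A; mR_B] = S·[w10; w11]:
  w00 = -1, w01 = 1/2, w10 = 1/2, w11 = -1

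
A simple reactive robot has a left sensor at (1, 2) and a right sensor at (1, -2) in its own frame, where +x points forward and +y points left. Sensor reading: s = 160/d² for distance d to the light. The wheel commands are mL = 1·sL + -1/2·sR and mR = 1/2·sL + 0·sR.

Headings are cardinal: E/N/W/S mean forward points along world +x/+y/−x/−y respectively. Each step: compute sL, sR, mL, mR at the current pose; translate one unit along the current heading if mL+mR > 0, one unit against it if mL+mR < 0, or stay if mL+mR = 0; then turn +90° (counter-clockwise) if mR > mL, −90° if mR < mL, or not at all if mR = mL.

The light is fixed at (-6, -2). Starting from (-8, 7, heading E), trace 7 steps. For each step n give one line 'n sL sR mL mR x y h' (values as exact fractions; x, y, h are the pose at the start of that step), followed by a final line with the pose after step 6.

n=0: pose=(-8,7,E); sL=80/61, sR=16/5; mL=-88/305, mR=40/61; mL+mR=112/305 → advance +1; mR−mL=288/305 → turn +1·90°
n=1: pose=(-7,7,N); sL=160/109, sR=160/101; mL=7440/11009, mR=80/109; mL+mR=15520/11009 → advance +1; mR−mL=640/11009 → turn +1·90°
n=2: pose=(-7,8,W); sL=40/17, sR=40/37; mL=1140/629, mR=20/17; mL+mR=1880/629 → advance +1; mR−mL=-400/629 → turn -1·90°
n=3: pose=(-8,8,N); sL=160/137, sR=160/121; mL=8400/16577, mR=80/137; mL+mR=18080/16577 → advance +1; mR−mL=1280/16577 → turn +1·90°
n=4: pose=(-8,9,W); sL=16/9, sR=80/89; mL=1064/801, mR=8/9; mL+mR=592/267 → advance +1; mR−mL=-352/801 → turn -1·90°
n=5: pose=(-9,9,N); sL=160/169, sR=32/29; mL=1936/4901, mR=80/169; mL+mR=4256/4901 → advance +1; mR−mL=384/4901 → turn +1·90°
n=6: pose=(-9,10,W); sL=40/29, sR=40/53; mL=1540/1537, mR=20/29; mL+mR=2600/1537 → advance +1; mR−mL=-480/1537 → turn -1·90°

0 80/61 16/5 -88/305 40/61 -8 7 E
1 160/109 160/101 7440/11009 80/109 -7 7 N
2 40/17 40/37 1140/629 20/17 -7 8 W
3 160/137 160/121 8400/16577 80/137 -8 8 N
4 16/9 80/89 1064/801 8/9 -8 9 W
5 160/169 32/29 1936/4901 80/169 -9 9 N
6 40/29 40/53 1540/1537 20/29 -9 10 W
final -10 10 N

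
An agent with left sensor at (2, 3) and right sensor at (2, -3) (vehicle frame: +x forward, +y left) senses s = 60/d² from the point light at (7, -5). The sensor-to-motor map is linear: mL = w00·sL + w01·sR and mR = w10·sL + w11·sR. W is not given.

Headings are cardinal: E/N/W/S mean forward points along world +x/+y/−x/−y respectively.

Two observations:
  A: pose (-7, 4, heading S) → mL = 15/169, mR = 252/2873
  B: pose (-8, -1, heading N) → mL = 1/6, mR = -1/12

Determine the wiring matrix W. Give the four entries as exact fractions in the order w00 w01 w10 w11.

0 1/2 1/2 -1/2

obs A: pose=(-7,4,S) → sL=6/17, sR=30/169, mL=15/169, mR=252/2873
obs B: pose=(-8,-1,N) → sL=1/6, sR=1/3, mL=1/6, mR=-1/12
sensor matrix S = [[6/17, 30/169], [1/6, 1/3]]; det S = 253/2873
solve [mL_A; mL_B] = S·[w00; w01] and [mR_A; mR_B] = S·[w10; w11]:
  w00 = 0, w01 = 1/2, w10 = 1/2, w11 = -1/2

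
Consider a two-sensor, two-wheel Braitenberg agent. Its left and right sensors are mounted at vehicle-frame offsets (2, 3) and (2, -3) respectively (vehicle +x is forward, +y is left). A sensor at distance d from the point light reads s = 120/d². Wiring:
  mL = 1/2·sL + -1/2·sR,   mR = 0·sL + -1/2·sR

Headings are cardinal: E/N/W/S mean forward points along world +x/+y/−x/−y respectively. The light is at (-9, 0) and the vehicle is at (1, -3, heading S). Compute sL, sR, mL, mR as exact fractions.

left sensor world pos  = (4, -5); dL² = 194
right sensor world pos = (-2, -5); dR² = 74
sL = 120/194 = 60/97
sR = 120/74 = 60/37
mL = 1/2·sL + -1/2·sR = -1800/3589
mR = 0·sL + -1/2·sR = -30/37

60/97 60/37 -1800/3589 -30/37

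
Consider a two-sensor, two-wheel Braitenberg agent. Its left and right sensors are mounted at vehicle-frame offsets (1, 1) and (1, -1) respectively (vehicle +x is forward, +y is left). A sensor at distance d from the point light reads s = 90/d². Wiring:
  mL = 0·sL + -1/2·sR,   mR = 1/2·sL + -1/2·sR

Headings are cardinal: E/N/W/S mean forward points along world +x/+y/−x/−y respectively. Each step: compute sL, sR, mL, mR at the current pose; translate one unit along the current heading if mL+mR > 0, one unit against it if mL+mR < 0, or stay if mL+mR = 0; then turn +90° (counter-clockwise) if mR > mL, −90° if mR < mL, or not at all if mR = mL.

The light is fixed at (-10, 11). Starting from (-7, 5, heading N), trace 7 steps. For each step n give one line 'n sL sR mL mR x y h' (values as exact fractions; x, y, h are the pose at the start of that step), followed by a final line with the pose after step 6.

0 90/29 90/41 -45/41 540/1189 -7 5 N
1 45/34 9/4 -9/8 -63/136 -7 4 W
2 90/89 90/73 -45/73 -720/6497 -6 4 S
3 9/5 45/37 -45/74 54/185 -6 5 E
4 90/29 90/41 -45/41 540/1189 -7 5 N
5 45/34 9/4 -9/8 -63/136 -7 4 W
6 90/89 90/73 -45/73 -720/6497 -6 4 S
final -6 5 E

n=0: pose=(-7,5,N); sL=90/29, sR=90/41; mL=-45/41, mR=540/1189; mL+mR=-765/1189 → advance -1; mR−mL=45/29 → turn +1·90°
n=1: pose=(-7,4,W); sL=45/34, sR=9/4; mL=-9/8, mR=-63/136; mL+mR=-27/17 → advance -1; mR−mL=45/68 → turn +1·90°
n=2: pose=(-6,4,S); sL=90/89, sR=90/73; mL=-45/73, mR=-720/6497; mL+mR=-4725/6497 → advance -1; mR−mL=45/89 → turn +1·90°
n=3: pose=(-6,5,E); sL=9/5, sR=45/37; mL=-45/74, mR=54/185; mL+mR=-117/370 → advance -1; mR−mL=9/10 → turn +1·90°
n=4: pose=(-7,5,N); sL=90/29, sR=90/41; mL=-45/41, mR=540/1189; mL+mR=-765/1189 → advance -1; mR−mL=45/29 → turn +1·90°
n=5: pose=(-7,4,W); sL=45/34, sR=9/4; mL=-9/8, mR=-63/136; mL+mR=-27/17 → advance -1; mR−mL=45/68 → turn +1·90°
n=6: pose=(-6,4,S); sL=90/89, sR=90/73; mL=-45/73, mR=-720/6497; mL+mR=-4725/6497 → advance -1; mR−mL=45/89 → turn +1·90°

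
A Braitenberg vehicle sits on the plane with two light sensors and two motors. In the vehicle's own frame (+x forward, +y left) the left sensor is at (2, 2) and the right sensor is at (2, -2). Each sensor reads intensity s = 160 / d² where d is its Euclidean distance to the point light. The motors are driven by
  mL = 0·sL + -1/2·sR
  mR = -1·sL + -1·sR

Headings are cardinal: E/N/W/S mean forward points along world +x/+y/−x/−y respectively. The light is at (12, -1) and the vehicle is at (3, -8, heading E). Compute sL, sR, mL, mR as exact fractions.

left sensor world pos  = (5, -6); dL² = 74
right sensor world pos = (5, -10); dR² = 130
sL = 160/74 = 80/37
sR = 160/130 = 16/13
mL = 0·sL + -1/2·sR = -8/13
mR = -1·sL + -1·sR = -1632/481

80/37 16/13 -8/13 -1632/481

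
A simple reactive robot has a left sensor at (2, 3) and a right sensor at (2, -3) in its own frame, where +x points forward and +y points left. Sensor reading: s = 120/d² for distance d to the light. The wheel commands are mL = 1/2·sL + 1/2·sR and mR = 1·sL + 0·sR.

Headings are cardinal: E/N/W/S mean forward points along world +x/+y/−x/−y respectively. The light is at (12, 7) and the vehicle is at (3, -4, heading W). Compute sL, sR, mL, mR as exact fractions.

120/317 24/37 6024/11729 120/317

left sensor world pos  = (1, -7); dL² = 317
right sensor world pos = (1, -1); dR² = 185
sL = 120/317 = 120/317
sR = 120/185 = 24/37
mL = 1/2·sL + 1/2·sR = 6024/11729
mR = 1·sL + 0·sR = 120/317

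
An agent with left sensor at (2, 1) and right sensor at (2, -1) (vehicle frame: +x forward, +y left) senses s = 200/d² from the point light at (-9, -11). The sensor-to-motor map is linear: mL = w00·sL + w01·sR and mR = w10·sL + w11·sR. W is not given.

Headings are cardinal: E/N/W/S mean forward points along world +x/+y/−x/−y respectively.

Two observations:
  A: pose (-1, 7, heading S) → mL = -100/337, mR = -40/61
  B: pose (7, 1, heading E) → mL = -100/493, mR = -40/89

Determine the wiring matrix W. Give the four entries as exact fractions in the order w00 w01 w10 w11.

-1/2 0 0 -1

obs A: pose=(-1,7,S) → sL=200/337, sR=40/61, mL=-100/337, mR=-40/61
obs B: pose=(7,1,E) → sL=200/493, sR=40/89, mL=-100/493, mR=-40/89
sensor matrix S = [[200/337, 40/61], [200/493, 40/89]]; det S = 640000/901979489
solve [mL_A; mL_B] = S·[w00; w01] and [mR_A; mR_B] = S·[w10; w11]:
  w00 = -1/2, w01 = 0, w10 = 0, w11 = -1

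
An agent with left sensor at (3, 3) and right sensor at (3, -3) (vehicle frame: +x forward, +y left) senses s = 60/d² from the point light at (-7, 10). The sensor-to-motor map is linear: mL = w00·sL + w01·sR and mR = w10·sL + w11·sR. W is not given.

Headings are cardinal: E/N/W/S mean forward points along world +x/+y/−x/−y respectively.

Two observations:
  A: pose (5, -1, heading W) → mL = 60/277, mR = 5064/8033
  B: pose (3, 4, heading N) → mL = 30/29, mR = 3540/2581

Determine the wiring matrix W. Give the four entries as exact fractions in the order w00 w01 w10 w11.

obs A: pose=(5,-1,W) → sL=60/277, sR=12/29, mL=60/277, mR=5064/8033
obs B: pose=(3,4,N) → sL=30/29, sR=30/89, mL=30/29, mR=3540/2581
sensor matrix S = [[60/277, 12/29], [30/29, 30/89]]; det S = -7361280/20733173
solve [mL_A; mL_B] = S·[w00; w01] and [mR_A; mR_B] = S·[w10; w11]:
  w00 = 1, w01 = 0, w10 = 1, w11 = 1

1 0 1 1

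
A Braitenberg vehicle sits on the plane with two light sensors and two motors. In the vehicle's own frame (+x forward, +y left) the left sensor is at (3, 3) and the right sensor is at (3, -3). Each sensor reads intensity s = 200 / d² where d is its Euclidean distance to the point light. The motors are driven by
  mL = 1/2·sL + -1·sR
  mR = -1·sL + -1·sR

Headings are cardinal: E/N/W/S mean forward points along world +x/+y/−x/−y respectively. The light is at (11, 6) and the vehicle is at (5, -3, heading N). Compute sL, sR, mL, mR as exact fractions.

200/117 40/9 -140/39 -80/13

left sensor world pos  = (2, 0); dL² = 117
right sensor world pos = (8, 0); dR² = 45
sL = 200/117 = 200/117
sR = 200/45 = 40/9
mL = 1/2·sL + -1·sR = -140/39
mR = -1·sL + -1·sR = -80/13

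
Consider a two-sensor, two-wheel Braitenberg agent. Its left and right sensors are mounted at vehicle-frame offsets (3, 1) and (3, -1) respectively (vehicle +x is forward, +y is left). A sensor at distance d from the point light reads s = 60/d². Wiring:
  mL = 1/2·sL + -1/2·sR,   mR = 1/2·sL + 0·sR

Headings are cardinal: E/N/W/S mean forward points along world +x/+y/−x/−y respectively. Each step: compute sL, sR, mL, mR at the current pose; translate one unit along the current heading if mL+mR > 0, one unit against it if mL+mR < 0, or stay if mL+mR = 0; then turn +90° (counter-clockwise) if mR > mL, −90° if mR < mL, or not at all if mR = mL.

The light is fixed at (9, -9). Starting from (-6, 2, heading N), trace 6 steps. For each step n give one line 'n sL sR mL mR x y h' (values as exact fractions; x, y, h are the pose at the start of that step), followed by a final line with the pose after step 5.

0 15/113 15/98 -225/22148 15/226 -6 2 N
1 12/89 60/493 288/43877 6/89 -6 3 W
2 10/51 6/37 32/1887 5/51 -7 3 S
3 60/313 60/269 -1320/84197 30/313 -7 2 E
4 15/113 15/98 -225/22148 15/226 -6 2 N
5 12/89 60/493 288/43877 6/89 -6 3 W
final -7 3 S

n=0: pose=(-6,2,N); sL=15/113, sR=15/98; mL=-225/22148, mR=15/226; mL+mR=1245/22148 → advance +1; mR−mL=15/196 → turn +1·90°
n=1: pose=(-6,3,W); sL=12/89, sR=60/493; mL=288/43877, mR=6/89; mL+mR=3246/43877 → advance +1; mR−mL=30/493 → turn +1·90°
n=2: pose=(-7,3,S); sL=10/51, sR=6/37; mL=32/1887, mR=5/51; mL+mR=217/1887 → advance +1; mR−mL=3/37 → turn +1·90°
n=3: pose=(-7,2,E); sL=60/313, sR=60/269; mL=-1320/84197, mR=30/313; mL+mR=6750/84197 → advance +1; mR−mL=30/269 → turn +1·90°
n=4: pose=(-6,2,N); sL=15/113, sR=15/98; mL=-225/22148, mR=15/226; mL+mR=1245/22148 → advance +1; mR−mL=15/196 → turn +1·90°
n=5: pose=(-6,3,W); sL=12/89, sR=60/493; mL=288/43877, mR=6/89; mL+mR=3246/43877 → advance +1; mR−mL=30/493 → turn +1·90°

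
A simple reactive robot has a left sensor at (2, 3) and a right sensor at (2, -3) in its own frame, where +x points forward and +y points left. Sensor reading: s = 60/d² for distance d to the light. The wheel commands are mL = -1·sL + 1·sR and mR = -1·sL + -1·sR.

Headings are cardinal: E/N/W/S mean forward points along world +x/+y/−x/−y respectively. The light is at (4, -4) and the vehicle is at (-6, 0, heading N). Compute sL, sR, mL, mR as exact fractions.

left sensor world pos  = (-9, 2); dL² = 205
right sensor world pos = (-3, 2); dR² = 85
sL = 60/205 = 12/41
sR = 60/85 = 12/17
mL = -1·sL + 1·sR = 288/697
mR = -1·sL + -1·sR = -696/697

12/41 12/17 288/697 -696/697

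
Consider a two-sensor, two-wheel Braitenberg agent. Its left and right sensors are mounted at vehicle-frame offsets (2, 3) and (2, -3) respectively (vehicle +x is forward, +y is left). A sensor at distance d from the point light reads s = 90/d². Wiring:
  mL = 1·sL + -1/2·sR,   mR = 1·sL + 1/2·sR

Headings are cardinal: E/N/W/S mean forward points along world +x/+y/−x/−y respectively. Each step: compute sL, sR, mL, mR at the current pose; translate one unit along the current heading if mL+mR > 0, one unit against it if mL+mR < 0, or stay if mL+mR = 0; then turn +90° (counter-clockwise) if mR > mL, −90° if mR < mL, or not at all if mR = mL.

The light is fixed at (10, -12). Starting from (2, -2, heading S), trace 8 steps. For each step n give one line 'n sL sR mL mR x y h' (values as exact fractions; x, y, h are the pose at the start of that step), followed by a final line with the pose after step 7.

n=0: pose=(2,-2,S); sL=90/89, sR=18/37; mL=2529/3293, mR=4131/3293; mL+mR=180/89 → advance +1; mR−mL=18/37 → turn +1·90°
n=1: pose=(2,-3,E); sL=1/2, sR=5/4; mL=-1/8, mR=9/8; mL+mR=1 → advance +1; mR−mL=5/4 → turn +1·90°
n=2: pose=(3,-3,N); sL=90/221, sR=90/137; mL=2385/30277, mR=22275/30277; mL+mR=180/221 → advance +1; mR−mL=90/137 → turn +1·90°
n=3: pose=(3,-2,W); sL=9/13, sR=9/25; mL=333/650, mR=567/650; mL+mR=18/13 → advance +1; mR−mL=9/25 → turn +1·90°
n=4: pose=(2,-2,S); sL=90/89, sR=18/37; mL=2529/3293, mR=4131/3293; mL+mR=180/89 → advance +1; mR−mL=18/37 → turn +1·90°
n=5: pose=(2,-3,E); sL=1/2, sR=5/4; mL=-1/8, mR=9/8; mL+mR=1 → advance +1; mR−mL=5/4 → turn +1·90°
n=6: pose=(3,-3,N); sL=90/221, sR=90/137; mL=2385/30277, mR=22275/30277; mL+mR=180/221 → advance +1; mR−mL=90/137 → turn +1·90°
n=7: pose=(3,-2,W); sL=9/13, sR=9/25; mL=333/650, mR=567/650; mL+mR=18/13 → advance +1; mR−mL=9/25 → turn +1·90°

0 90/89 18/37 2529/3293 4131/3293 2 -2 S
1 1/2 5/4 -1/8 9/8 2 -3 E
2 90/221 90/137 2385/30277 22275/30277 3 -3 N
3 9/13 9/25 333/650 567/650 3 -2 W
4 90/89 18/37 2529/3293 4131/3293 2 -2 S
5 1/2 5/4 -1/8 9/8 2 -3 E
6 90/221 90/137 2385/30277 22275/30277 3 -3 N
7 9/13 9/25 333/650 567/650 3 -2 W
final 2 -2 S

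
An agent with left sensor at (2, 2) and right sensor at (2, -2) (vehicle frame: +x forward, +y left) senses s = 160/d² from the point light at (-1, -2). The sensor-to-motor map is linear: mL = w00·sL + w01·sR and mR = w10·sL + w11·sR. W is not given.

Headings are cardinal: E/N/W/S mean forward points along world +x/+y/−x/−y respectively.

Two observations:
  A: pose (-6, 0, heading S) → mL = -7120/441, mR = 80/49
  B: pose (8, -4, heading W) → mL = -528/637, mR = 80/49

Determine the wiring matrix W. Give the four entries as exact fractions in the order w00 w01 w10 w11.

-1 1/2 0 1/2

obs A: pose=(-6,0,S) → sL=160/9, sR=160/49, mL=-7120/441, mR=80/49
obs B: pose=(8,-4,W) → sL=32/13, sR=160/49, mL=-528/637, mR=80/49
sensor matrix S = [[160/9, 160/49], [32/13, 160/49]]; det S = 40960/819
solve [mL_A; mL_B] = S·[w00; w01] and [mR_A; mR_B] = S·[w10; w11]:
  w00 = -1, w01 = 1/2, w10 = 0, w11 = 1/2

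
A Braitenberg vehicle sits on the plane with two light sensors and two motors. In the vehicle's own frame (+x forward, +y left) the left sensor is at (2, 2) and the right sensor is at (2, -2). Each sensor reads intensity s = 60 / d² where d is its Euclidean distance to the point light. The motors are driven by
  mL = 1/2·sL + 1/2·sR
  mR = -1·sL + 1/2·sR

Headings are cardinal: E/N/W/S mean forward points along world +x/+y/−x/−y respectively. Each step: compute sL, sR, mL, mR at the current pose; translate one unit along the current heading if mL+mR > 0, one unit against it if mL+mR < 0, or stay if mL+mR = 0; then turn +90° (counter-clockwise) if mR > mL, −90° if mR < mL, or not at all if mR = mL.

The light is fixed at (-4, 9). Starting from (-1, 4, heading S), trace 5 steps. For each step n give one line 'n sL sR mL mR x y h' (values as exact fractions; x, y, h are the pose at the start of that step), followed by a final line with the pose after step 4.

n=0: pose=(-1,4,S); sL=30/37, sR=6/5; mL=186/185, mR=-39/185; mL+mR=147/185 → advance +1; mR−mL=-45/37 → turn -1·90°
n=1: pose=(-1,3,W); sL=12/13, sR=60/17; mL=492/221, mR=186/221; mL+mR=678/221 → advance +1; mR−mL=-18/13 → turn -1·90°
n=2: pose=(-2,3,N); sL=15/4, sR=15/8; mL=45/16, mR=-45/16; mL+mR=0 → advance +0; mR−mL=-45/8 → turn -1·90°
n=3: pose=(-2,3,E); sL=15/8, sR=3/4; mL=21/16, mR=-3/2; mL+mR=-3/16 → advance -1; mR−mL=-45/16 → turn -1·90°
n=4: pose=(-3,3,S); sL=60/73, sR=12/13; mL=828/949, mR=-342/949; mL+mR=486/949 → advance +1; mR−mL=-90/73 → turn -1·90°

0 30/37 6/5 186/185 -39/185 -1 4 S
1 12/13 60/17 492/221 186/221 -1 3 W
2 15/4 15/8 45/16 -45/16 -2 3 N
3 15/8 3/4 21/16 -3/2 -2 3 E
4 60/73 12/13 828/949 -342/949 -3 3 S
final -3 2 W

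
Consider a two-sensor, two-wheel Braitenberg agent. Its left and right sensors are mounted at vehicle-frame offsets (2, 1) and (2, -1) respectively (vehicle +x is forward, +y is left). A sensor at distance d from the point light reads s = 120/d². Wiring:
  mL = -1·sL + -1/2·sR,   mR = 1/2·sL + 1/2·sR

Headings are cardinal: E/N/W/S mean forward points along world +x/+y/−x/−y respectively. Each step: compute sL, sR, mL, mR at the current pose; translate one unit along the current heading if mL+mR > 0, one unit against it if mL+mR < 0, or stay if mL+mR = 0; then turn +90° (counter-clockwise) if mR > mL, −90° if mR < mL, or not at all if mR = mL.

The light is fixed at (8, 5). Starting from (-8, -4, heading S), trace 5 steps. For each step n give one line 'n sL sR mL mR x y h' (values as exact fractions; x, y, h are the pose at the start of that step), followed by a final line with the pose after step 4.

0 60/173 12/41 -3498/7093 2268/7093 -8 -4 S
1 24/49 120/277 -9588/13573 6264/13573 -8 -3 E
2 1/3 30/73 -118/219 163/438 -9 -3 N
3 120/461 24/85 -15732/39185 10632/39185 -9 -4 W
4 60/173 12/41 -3498/7093 2268/7093 -8 -4 S
final -8 -3 E

n=0: pose=(-8,-4,S); sL=60/173, sR=12/41; mL=-3498/7093, mR=2268/7093; mL+mR=-30/173 → advance -1; mR−mL=5766/7093 → turn +1·90°
n=1: pose=(-8,-3,E); sL=24/49, sR=120/277; mL=-9588/13573, mR=6264/13573; mL+mR=-12/49 → advance -1; mR−mL=15852/13573 → turn +1·90°
n=2: pose=(-9,-3,N); sL=1/3, sR=30/73; mL=-118/219, mR=163/438; mL+mR=-1/6 → advance -1; mR−mL=133/146 → turn +1·90°
n=3: pose=(-9,-4,W); sL=120/461, sR=24/85; mL=-15732/39185, mR=10632/39185; mL+mR=-60/461 → advance -1; mR−mL=26364/39185 → turn +1·90°
n=4: pose=(-8,-4,S); sL=60/173, sR=12/41; mL=-3498/7093, mR=2268/7093; mL+mR=-30/173 → advance -1; mR−mL=5766/7093 → turn +1·90°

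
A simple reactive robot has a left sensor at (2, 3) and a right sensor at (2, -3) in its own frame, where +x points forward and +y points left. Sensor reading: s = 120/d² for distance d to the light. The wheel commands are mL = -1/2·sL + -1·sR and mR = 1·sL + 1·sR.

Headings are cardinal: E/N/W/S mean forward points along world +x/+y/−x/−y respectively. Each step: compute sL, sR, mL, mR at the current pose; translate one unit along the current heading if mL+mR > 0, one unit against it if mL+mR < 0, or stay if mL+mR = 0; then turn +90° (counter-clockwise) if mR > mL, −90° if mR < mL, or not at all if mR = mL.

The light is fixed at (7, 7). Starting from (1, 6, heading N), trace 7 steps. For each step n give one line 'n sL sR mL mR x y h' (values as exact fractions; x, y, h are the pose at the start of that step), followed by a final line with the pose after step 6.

n=0: pose=(1,6,N); sL=60/41, sR=12; mL=-522/41, mR=552/41; mL+mR=30/41 → advance +1; mR−mL=1074/41 → turn +1·90°
n=1: pose=(1,7,W); sL=120/73, sR=120/73; mL=-180/73, mR=240/73; mL+mR=60/73 → advance +1; mR−mL=420/73 → turn +1·90°
n=2: pose=(0,7,S); sL=6, sR=15/13; mL=-54/13, mR=93/13; mL+mR=3 → advance +1; mR−mL=147/13 → turn +1·90°
n=3: pose=(0,6,E); sL=120/29, sR=120/41; mL=-5940/1189, mR=8400/1189; mL+mR=60/29 → advance +1; mR−mL=14340/1189 → turn +1·90°
n=4: pose=(1,6,N); sL=60/41, sR=12; mL=-522/41, mR=552/41; mL+mR=30/41 → advance +1; mR−mL=1074/41 → turn +1·90°
n=5: pose=(1,7,W); sL=120/73, sR=120/73; mL=-180/73, mR=240/73; mL+mR=60/73 → advance +1; mR−mL=420/73 → turn +1·90°
n=6: pose=(0,7,S); sL=6, sR=15/13; mL=-54/13, mR=93/13; mL+mR=3 → advance +1; mR−mL=147/13 → turn +1·90°

0 60/41 12 -522/41 552/41 1 6 N
1 120/73 120/73 -180/73 240/73 1 7 W
2 6 15/13 -54/13 93/13 0 7 S
3 120/29 120/41 -5940/1189 8400/1189 0 6 E
4 60/41 12 -522/41 552/41 1 6 N
5 120/73 120/73 -180/73 240/73 1 7 W
6 6 15/13 -54/13 93/13 0 7 S
final 0 6 E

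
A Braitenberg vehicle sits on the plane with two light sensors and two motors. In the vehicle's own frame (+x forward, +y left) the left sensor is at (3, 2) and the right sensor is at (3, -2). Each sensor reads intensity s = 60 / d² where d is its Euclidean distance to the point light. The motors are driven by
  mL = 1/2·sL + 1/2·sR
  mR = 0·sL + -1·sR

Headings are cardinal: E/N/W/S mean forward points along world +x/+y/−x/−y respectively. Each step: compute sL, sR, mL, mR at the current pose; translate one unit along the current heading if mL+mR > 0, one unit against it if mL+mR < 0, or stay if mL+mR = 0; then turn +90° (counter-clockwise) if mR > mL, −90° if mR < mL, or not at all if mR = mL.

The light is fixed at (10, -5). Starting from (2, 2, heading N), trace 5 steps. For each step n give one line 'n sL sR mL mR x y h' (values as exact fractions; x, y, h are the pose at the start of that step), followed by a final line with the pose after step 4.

0 3/10 15/34 63/170 -15/34 2 2 N
1 60/89 60/41 3900/3649 -60/41 2 1 E
2 30/29 6/13 282/377 -6/13 1 1 S
3 20/51 60/193 3460/9843 -60/193 1 0 W
4 15/52 15/32 315/832 -15/32 0 0 N
final 0 -1 E

n=0: pose=(2,2,N); sL=3/10, sR=15/34; mL=63/170, mR=-15/34; mL+mR=-6/85 → advance -1; mR−mL=-69/85 → turn -1·90°
n=1: pose=(2,1,E); sL=60/89, sR=60/41; mL=3900/3649, mR=-60/41; mL+mR=-1440/3649 → advance -1; mR−mL=-9240/3649 → turn -1·90°
n=2: pose=(1,1,S); sL=30/29, sR=6/13; mL=282/377, mR=-6/13; mL+mR=108/377 → advance +1; mR−mL=-456/377 → turn -1·90°
n=3: pose=(1,0,W); sL=20/51, sR=60/193; mL=3460/9843, mR=-60/193; mL+mR=400/9843 → advance +1; mR−mL=-6520/9843 → turn -1·90°
n=4: pose=(0,0,N); sL=15/52, sR=15/32; mL=315/832, mR=-15/32; mL+mR=-75/832 → advance -1; mR−mL=-705/832 → turn -1·90°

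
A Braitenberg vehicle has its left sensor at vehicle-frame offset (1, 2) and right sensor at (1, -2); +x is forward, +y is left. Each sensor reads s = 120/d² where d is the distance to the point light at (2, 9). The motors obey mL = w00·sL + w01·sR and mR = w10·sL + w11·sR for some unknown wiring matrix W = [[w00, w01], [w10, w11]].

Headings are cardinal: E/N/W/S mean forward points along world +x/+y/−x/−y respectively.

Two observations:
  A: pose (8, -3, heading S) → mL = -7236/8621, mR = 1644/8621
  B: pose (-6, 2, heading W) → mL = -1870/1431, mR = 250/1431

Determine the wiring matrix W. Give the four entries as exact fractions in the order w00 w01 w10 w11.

obs A: pose=(8,-3,S) → sL=120/233, sR=24/37, mL=-7236/8621, mR=1644/8621
obs B: pose=(-6,2,W) → sL=20/27, sR=60/53, mL=-1870/1431, mR=250/1431
sensor matrix S = [[120/233, 24/37], [20/27, 60/53]]; det S = 421760/4112217
solve [mL_A; mL_B] = S·[w00; w01] and [mR_A; mR_B] = S·[w10; w11]:
  w00 = -1, w01 = -1/2, w10 = 1, w11 = -1/2

-1 -1/2 1 -1/2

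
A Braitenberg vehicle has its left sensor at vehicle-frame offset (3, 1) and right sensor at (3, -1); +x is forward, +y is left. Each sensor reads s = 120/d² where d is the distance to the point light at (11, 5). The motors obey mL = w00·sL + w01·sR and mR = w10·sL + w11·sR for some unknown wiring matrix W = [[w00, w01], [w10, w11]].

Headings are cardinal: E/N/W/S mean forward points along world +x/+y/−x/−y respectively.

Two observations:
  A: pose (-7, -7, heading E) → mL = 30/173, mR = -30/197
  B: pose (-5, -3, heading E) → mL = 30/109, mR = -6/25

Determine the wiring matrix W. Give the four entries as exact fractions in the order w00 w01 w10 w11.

obs A: pose=(-7,-7,E) → sL=60/173, sR=60/197, mL=30/173, mR=-30/197
obs B: pose=(-5,-3,E) → sL=60/109, sR=12/25, mL=30/109, mR=-6/25
sensor matrix S = [[60/173, 60/197], [60/109, 12/25]]; det S = -21888/18574145
solve [mL_A; mL_B] = S·[w00; w01] and [mR_A; mR_B] = S·[w10; w11]:
  w00 = 1/2, w01 = 0, w10 = 0, w11 = -1/2

1/2 0 0 -1/2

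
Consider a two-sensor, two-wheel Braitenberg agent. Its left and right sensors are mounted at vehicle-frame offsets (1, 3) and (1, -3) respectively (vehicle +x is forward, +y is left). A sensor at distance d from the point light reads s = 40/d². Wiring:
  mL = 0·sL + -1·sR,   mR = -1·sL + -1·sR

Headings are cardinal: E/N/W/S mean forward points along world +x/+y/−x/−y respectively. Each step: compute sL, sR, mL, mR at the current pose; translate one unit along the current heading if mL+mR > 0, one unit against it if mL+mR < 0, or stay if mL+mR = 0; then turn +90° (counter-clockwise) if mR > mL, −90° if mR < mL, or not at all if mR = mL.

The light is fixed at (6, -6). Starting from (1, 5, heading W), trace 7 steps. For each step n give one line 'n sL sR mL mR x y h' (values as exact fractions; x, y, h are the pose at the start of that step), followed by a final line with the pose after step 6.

0 2/5 5/29 -5/29 -83/145 1 5 W
1 40/193 8/29 -8/29 -2704/5597 2 5 N
2 20/89 20/29 -20/29 -2360/2581 2 4 E
3 8/17 8/29 -8/29 -368/493 1 4 S
4 2/5 5/29 -5/29 -83/145 1 5 W
5 40/193 8/29 -8/29 -2704/5597 2 5 N
6 20/89 20/29 -20/29 -2360/2581 2 4 E
final 1 4 S

n=0: pose=(1,5,W); sL=2/5, sR=5/29; mL=-5/29, mR=-83/145; mL+mR=-108/145 → advance -1; mR−mL=-2/5 → turn -1·90°
n=1: pose=(2,5,N); sL=40/193, sR=8/29; mL=-8/29, mR=-2704/5597; mL+mR=-4248/5597 → advance -1; mR−mL=-40/193 → turn -1·90°
n=2: pose=(2,4,E); sL=20/89, sR=20/29; mL=-20/29, mR=-2360/2581; mL+mR=-4140/2581 → advance -1; mR−mL=-20/89 → turn -1·90°
n=3: pose=(1,4,S); sL=8/17, sR=8/29; mL=-8/29, mR=-368/493; mL+mR=-504/493 → advance -1; mR−mL=-8/17 → turn -1·90°
n=4: pose=(1,5,W); sL=2/5, sR=5/29; mL=-5/29, mR=-83/145; mL+mR=-108/145 → advance -1; mR−mL=-2/5 → turn -1·90°
n=5: pose=(2,5,N); sL=40/193, sR=8/29; mL=-8/29, mR=-2704/5597; mL+mR=-4248/5597 → advance -1; mR−mL=-40/193 → turn -1·90°
n=6: pose=(2,4,E); sL=20/89, sR=20/29; mL=-20/29, mR=-2360/2581; mL+mR=-4140/2581 → advance -1; mR−mL=-20/89 → turn -1·90°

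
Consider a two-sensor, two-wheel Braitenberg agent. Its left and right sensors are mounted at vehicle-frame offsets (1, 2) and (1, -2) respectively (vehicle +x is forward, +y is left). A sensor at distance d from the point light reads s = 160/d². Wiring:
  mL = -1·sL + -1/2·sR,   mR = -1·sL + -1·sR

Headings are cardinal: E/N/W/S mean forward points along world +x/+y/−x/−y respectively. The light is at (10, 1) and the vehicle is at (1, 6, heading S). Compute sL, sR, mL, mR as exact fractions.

left sensor world pos  = (3, 5); dL² = 65
right sensor world pos = (-1, 5); dR² = 137
sL = 160/65 = 32/13
sR = 160/137 = 160/137
mL = -1·sL + -1/2·sR = -5424/1781
mR = -1·sL + -1·sR = -6464/1781

32/13 160/137 -5424/1781 -6464/1781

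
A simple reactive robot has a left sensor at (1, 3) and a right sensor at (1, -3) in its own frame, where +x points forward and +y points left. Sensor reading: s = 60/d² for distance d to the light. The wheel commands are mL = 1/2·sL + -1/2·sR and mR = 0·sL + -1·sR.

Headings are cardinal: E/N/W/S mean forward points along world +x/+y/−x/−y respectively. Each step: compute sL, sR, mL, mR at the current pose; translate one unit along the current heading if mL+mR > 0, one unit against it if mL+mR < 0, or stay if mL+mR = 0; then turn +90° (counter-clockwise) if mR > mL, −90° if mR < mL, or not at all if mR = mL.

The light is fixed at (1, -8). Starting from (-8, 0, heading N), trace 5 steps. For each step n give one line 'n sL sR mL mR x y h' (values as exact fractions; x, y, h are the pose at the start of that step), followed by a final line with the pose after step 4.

n=0: pose=(-8,0,N); sL=4/15, sR=20/39; mL=-8/65, mR=-20/39; mL+mR=-124/195 → advance -1; mR−mL=-76/195 → turn -1·90°
n=1: pose=(-8,-1,E); sL=15/41, sR=3/4; mL=-63/328, mR=-3/4; mL+mR=-309/328 → advance -1; mR−mL=-183/328 → turn -1·90°
n=2: pose=(-9,-1,S); sL=12/17, sR=12/41; mL=144/697, mR=-12/41; mL+mR=-60/697 → advance -1; mR−mL=-348/697 → turn -1·90°
n=3: pose=(-9,0,W); sL=30/73, sR=30/121; mL=720/8833, mR=-30/121; mL+mR=-1470/8833 → advance -1; mR−mL=-2910/8833 → turn -1·90°
n=4: pose=(-8,0,N); sL=4/15, sR=20/39; mL=-8/65, mR=-20/39; mL+mR=-124/195 → advance -1; mR−mL=-76/195 → turn -1·90°

0 4/15 20/39 -8/65 -20/39 -8 0 N
1 15/41 3/4 -63/328 -3/4 -8 -1 E
2 12/17 12/41 144/697 -12/41 -9 -1 S
3 30/73 30/121 720/8833 -30/121 -9 0 W
4 4/15 20/39 -8/65 -20/39 -8 0 N
final -8 -1 E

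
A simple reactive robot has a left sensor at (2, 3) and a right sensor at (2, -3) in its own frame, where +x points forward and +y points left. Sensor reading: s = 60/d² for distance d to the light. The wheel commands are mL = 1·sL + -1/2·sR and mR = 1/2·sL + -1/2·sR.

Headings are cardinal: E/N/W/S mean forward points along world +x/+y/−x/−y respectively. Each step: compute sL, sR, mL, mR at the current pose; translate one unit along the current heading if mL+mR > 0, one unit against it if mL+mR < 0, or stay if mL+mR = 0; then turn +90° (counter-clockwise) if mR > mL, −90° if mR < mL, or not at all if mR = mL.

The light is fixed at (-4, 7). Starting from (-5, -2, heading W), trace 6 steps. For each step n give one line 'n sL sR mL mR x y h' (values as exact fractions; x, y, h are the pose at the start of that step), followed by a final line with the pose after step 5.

0 20/51 4/3 -14/51 -8/17 -5 -2 W
1 30/29 30/29 15/29 0 -4 -2 N
2 60/29 12/25 1326/725 576/725 -4 -1 E
3 15/29 15/26 345/1508 -45/1508 -3 -1 S
4 12/29 60/37 -426/1073 -648/1073 -3 -2 W
5 6/5 30/37 147/185 36/185 -2 -2 N
final -2 -1 E

n=0: pose=(-5,-2,W); sL=20/51, sR=4/3; mL=-14/51, mR=-8/17; mL+mR=-38/51 → advance -1; mR−mL=-10/51 → turn -1·90°
n=1: pose=(-4,-2,N); sL=30/29, sR=30/29; mL=15/29, mR=0; mL+mR=15/29 → advance +1; mR−mL=-15/29 → turn -1·90°
n=2: pose=(-4,-1,E); sL=60/29, sR=12/25; mL=1326/725, mR=576/725; mL+mR=1902/725 → advance +1; mR−mL=-30/29 → turn -1·90°
n=3: pose=(-3,-1,S); sL=15/29, sR=15/26; mL=345/1508, mR=-45/1508; mL+mR=75/377 → advance +1; mR−mL=-15/58 → turn -1·90°
n=4: pose=(-3,-2,W); sL=12/29, sR=60/37; mL=-426/1073, mR=-648/1073; mL+mR=-1074/1073 → advance -1; mR−mL=-6/29 → turn -1·90°
n=5: pose=(-2,-2,N); sL=6/5, sR=30/37; mL=147/185, mR=36/185; mL+mR=183/185 → advance +1; mR−mL=-3/5 → turn -1·90°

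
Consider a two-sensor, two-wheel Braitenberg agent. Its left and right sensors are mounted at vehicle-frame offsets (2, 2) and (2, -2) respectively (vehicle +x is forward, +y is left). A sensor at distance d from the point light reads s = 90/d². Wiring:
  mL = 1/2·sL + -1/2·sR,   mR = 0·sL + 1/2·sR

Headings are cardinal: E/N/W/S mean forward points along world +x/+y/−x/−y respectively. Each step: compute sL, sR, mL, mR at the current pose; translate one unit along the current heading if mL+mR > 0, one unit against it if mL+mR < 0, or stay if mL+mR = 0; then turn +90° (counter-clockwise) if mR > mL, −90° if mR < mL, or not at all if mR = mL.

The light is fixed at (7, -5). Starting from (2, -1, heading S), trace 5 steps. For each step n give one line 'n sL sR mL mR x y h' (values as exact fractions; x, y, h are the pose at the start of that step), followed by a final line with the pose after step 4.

n=0: pose=(2,-1,S); sL=90/13, sR=90/53; mL=1800/689, mR=45/53; mL+mR=45/13 → advance +1; mR−mL=-1215/689 → turn -1·90°
n=1: pose=(2,-2,W); sL=9/5, sR=45/37; mL=54/185, mR=45/74; mL+mR=9/10 → advance +1; mR−mL=117/370 → turn +1·90°
n=2: pose=(1,-2,S); sL=90/17, sR=18/13; mL=432/221, mR=9/13; mL+mR=45/17 → advance +1; mR−mL=-279/221 → turn -1·90°
n=3: pose=(1,-3,W); sL=45/32, sR=9/8; mL=9/64, mR=9/16; mL+mR=45/64 → advance +1; mR−mL=27/64 → turn +1·90°
n=4: pose=(0,-3,S); sL=18/5, sR=10/9; mL=56/45, mR=5/9; mL+mR=9/5 → advance +1; mR−mL=-31/45 → turn -1·90°

0 90/13 90/53 1800/689 45/53 2 -1 S
1 9/5 45/37 54/185 45/74 2 -2 W
2 90/17 18/13 432/221 9/13 1 -2 S
3 45/32 9/8 9/64 9/16 1 -3 W
4 18/5 10/9 56/45 5/9 0 -3 S
final 0 -4 W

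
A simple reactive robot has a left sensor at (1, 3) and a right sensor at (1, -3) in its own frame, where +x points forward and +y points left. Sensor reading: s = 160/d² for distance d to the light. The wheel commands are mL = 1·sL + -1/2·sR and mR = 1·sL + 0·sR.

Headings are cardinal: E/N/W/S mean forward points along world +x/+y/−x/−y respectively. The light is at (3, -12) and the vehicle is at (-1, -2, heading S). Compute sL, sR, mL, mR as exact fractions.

80/41 16/13 712/533 80/41

left sensor world pos  = (2, -3); dL² = 82
right sensor world pos = (-4, -3); dR² = 130
sL = 160/82 = 80/41
sR = 160/130 = 16/13
mL = 1·sL + -1/2·sR = 712/533
mR = 1·sL + 0·sR = 80/41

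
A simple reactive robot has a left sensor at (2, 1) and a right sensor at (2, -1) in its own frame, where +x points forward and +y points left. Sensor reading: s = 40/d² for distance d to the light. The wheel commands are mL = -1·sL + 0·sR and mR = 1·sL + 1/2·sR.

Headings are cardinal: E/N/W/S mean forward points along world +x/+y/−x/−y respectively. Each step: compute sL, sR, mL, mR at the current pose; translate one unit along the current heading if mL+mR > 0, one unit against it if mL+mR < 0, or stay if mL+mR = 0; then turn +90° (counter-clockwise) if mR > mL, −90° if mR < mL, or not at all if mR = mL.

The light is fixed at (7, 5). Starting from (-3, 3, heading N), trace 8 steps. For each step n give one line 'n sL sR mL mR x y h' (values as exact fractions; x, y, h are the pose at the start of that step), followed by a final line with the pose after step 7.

n=0: pose=(-3,3,N); sL=40/121, sR=40/81; mL=-40/121, mR=5660/9801; mL+mR=20/81 → advance +1; mR−mL=8900/9801 → turn +1·90°
n=1: pose=(-3,4,W); sL=10/37, sR=5/18; mL=-10/37, mR=545/1332; mL+mR=5/36 → advance +1; mR−mL=905/1332 → turn +1·90°
n=2: pose=(-4,4,S); sL=40/109, sR=40/153; mL=-40/109, mR=8300/16677; mL+mR=20/153 → advance +1; mR−mL=14420/16677 → turn +1·90°
n=3: pose=(-4,3,E); sL=20/41, sR=4/9; mL=-20/41, mR=262/369; mL+mR=2/9 → advance +1; mR−mL=442/369 → turn +1·90°
n=4: pose=(-3,3,N); sL=40/121, sR=40/81; mL=-40/121, mR=5660/9801; mL+mR=20/81 → advance +1; mR−mL=8900/9801 → turn +1·90°
n=5: pose=(-3,4,W); sL=10/37, sR=5/18; mL=-10/37, mR=545/1332; mL+mR=5/36 → advance +1; mR−mL=905/1332 → turn +1·90°
n=6: pose=(-4,4,S); sL=40/109, sR=40/153; mL=-40/109, mR=8300/16677; mL+mR=20/153 → advance +1; mR−mL=14420/16677 → turn +1·90°
n=7: pose=(-4,3,E); sL=20/41, sR=4/9; mL=-20/41, mR=262/369; mL+mR=2/9 → advance +1; mR−mL=442/369 → turn +1·90°

0 40/121 40/81 -40/121 5660/9801 -3 3 N
1 10/37 5/18 -10/37 545/1332 -3 4 W
2 40/109 40/153 -40/109 8300/16677 -4 4 S
3 20/41 4/9 -20/41 262/369 -4 3 E
4 40/121 40/81 -40/121 5660/9801 -3 3 N
5 10/37 5/18 -10/37 545/1332 -3 4 W
6 40/109 40/153 -40/109 8300/16677 -4 4 S
7 20/41 4/9 -20/41 262/369 -4 3 E
final -3 3 N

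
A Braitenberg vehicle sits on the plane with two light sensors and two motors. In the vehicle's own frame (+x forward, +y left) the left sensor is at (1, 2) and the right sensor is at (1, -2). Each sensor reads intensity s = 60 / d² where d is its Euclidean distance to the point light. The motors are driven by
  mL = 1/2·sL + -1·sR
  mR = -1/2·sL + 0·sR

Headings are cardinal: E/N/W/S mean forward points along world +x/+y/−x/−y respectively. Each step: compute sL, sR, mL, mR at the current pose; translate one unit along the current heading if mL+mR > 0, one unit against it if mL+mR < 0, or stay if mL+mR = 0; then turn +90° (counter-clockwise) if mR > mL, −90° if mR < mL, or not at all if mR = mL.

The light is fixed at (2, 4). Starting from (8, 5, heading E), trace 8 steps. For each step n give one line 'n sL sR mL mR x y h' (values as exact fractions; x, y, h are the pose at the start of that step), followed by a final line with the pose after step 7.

0 30/29 6/5 -99/145 -15/29 8 5 E
1 60/13 60/53 810/689 -30/13 7 5 N
2 3/2 3/2 -3/4 -3/4 7 4 E
3 60/29 60/29 -30/29 -30/29 6 4 E
4 3 3 -3/2 -3/2 5 4 E
5 60/13 60/13 -30/13 -30/13 4 4 E
6 15/2 15/2 -15/4 -15/4 3 4 E
7 12 12 -6 -6 2 4 E
final 1 4 E

n=0: pose=(8,5,E); sL=30/29, sR=6/5; mL=-99/145, mR=-15/29; mL+mR=-6/5 → advance -1; mR−mL=24/145 → turn +1·90°
n=1: pose=(7,5,N); sL=60/13, sR=60/53; mL=810/689, mR=-30/13; mL+mR=-60/53 → advance -1; mR−mL=-2400/689 → turn -1·90°
n=2: pose=(7,4,E); sL=3/2, sR=3/2; mL=-3/4, mR=-3/4; mL+mR=-3/2 → advance -1; mR−mL=0 → turn +0·90°
n=3: pose=(6,4,E); sL=60/29, sR=60/29; mL=-30/29, mR=-30/29; mL+mR=-60/29 → advance -1; mR−mL=0 → turn +0·90°
n=4: pose=(5,4,E); sL=3, sR=3; mL=-3/2, mR=-3/2; mL+mR=-3 → advance -1; mR−mL=0 → turn +0·90°
n=5: pose=(4,4,E); sL=60/13, sR=60/13; mL=-30/13, mR=-30/13; mL+mR=-60/13 → advance -1; mR−mL=0 → turn +0·90°
n=6: pose=(3,4,E); sL=15/2, sR=15/2; mL=-15/4, mR=-15/4; mL+mR=-15/2 → advance -1; mR−mL=0 → turn +0·90°
n=7: pose=(2,4,E); sL=12, sR=12; mL=-6, mR=-6; mL+mR=-12 → advance -1; mR−mL=0 → turn +0·90°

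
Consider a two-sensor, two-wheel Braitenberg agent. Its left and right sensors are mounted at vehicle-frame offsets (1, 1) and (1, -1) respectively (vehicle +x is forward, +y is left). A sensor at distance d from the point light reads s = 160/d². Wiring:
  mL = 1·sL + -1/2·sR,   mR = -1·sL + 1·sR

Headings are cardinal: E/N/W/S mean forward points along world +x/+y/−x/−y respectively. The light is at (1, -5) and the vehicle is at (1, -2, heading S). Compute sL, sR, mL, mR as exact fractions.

32 32 16 0

left sensor world pos  = (2, -3); dL² = 5
right sensor world pos = (0, -3); dR² = 5
sL = 160/5 = 32
sR = 160/5 = 32
mL = 1·sL + -1/2·sR = 16
mR = -1·sL + 1·sR = 0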